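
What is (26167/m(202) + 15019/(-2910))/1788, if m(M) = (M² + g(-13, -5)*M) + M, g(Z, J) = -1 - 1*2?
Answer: -53062163/21020443200 ≈ -0.0025243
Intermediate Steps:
g(Z, J) = -3 (g(Z, J) = -1 - 2 = -3)
m(M) = M² - 2*M (m(M) = (M² - 3*M) + M = M² - 2*M)
(26167/m(202) + 15019/(-2910))/1788 = (26167/((202*(-2 + 202))) + 15019/(-2910))/1788 = (26167/((202*200)) + 15019*(-1/2910))*(1/1788) = (26167/40400 - 15019/2910)*(1/1788) = -53062163/11756400*1/1788 = -53062163/21020443200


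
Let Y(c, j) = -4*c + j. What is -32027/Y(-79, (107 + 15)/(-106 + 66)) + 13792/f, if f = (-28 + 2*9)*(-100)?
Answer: -69276984/782375 ≈ -88.547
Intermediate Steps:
f = 1000 (f = (-28 + 18)*(-100) = -10*(-100) = 1000)
Y(c, j) = j - 4*c
-32027/Y(-79, (107 + 15)/(-106 + 66)) + 13792/f = -32027/((107 + 15)/(-106 + 66) - 4*(-79)) + 13792/1000 = -32027/(122/(-40) + 316) + 13792*(1/1000) = -32027/(122*(-1/40) + 316) + 1724/125 = -32027/(-61/20 + 316) + 1724/125 = -32027/6259/20 + 1724/125 = -32027*20/6259 + 1724/125 = -640540/6259 + 1724/125 = -69276984/782375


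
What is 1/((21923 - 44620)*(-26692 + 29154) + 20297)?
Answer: -1/55859717 ≈ -1.7902e-8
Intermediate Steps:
1/((21923 - 44620)*(-26692 + 29154) + 20297) = 1/(-22697*2462 + 20297) = 1/(-55880014 + 20297) = 1/(-55859717) = -1/55859717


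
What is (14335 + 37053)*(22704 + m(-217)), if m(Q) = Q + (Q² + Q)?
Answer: 3564220292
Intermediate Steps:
m(Q) = Q² + 2*Q (m(Q) = Q + (Q + Q²) = Q² + 2*Q)
(14335 + 37053)*(22704 + m(-217)) = (14335 + 37053)*(22704 - 217*(2 - 217)) = 51388*(22704 - 217*(-215)) = 51388*(22704 + 46655) = 51388*69359 = 3564220292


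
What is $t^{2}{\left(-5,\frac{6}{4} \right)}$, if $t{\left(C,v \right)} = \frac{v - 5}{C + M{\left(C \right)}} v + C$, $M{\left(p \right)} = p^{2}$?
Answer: $\frac{177241}{6400} \approx 27.694$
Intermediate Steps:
$t{\left(C,v \right)} = C + \frac{v \left(-5 + v\right)}{C + C^{2}}$ ($t{\left(C,v \right)} = \frac{v - 5}{C + C^{2}} v + C = \frac{-5 + v}{C + C^{2}} v + C = \frac{v \left(-5 + v\right)}{C + C^{2}} + C = C + \frac{v \left(-5 + v\right)}{C + C^{2}}$)
$t^{2}{\left(-5,\frac{6}{4} \right)} = \left(\frac{\left(-5\right)^{2} + \left(-5\right)^{3} + \left(\frac{6}{4}\right)^{2} - 5 \cdot \frac{6}{4}}{\left(-5\right) \left(1 - 5\right)}\right)^{2} = \left(- \frac{25 - 125 + \left(6 \cdot \frac{1}{4}\right)^{2} - 5 \cdot 6 \cdot \frac{1}{4}}{5 \left(-4\right)}\right)^{2} = \left(\left(- \frac{1}{5}\right) \left(- \frac{1}{4}\right) \left(25 - 125 + \left(\frac{3}{2}\right)^{2} - \frac{15}{2}\right)\right)^{2} = \left(\left(- \frac{1}{5}\right) \left(- \frac{1}{4}\right) \left(25 - 125 + \frac{9}{4} - \frac{15}{2}\right)\right)^{2} = \left(\left(- \frac{1}{5}\right) \left(- \frac{1}{4}\right) \left(- \frac{421}{4}\right)\right)^{2} = \left(- \frac{421}{80}\right)^{2} = \frac{177241}{6400}$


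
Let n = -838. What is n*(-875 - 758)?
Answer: 1368454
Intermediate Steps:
n*(-875 - 758) = -838*(-875 - 758) = -838*(-1633) = 1368454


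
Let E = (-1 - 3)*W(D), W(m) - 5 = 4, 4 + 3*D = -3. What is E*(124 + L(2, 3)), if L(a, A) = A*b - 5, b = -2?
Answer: -4068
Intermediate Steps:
D = -7/3 (D = -4/3 + (⅓)*(-3) = -4/3 - 1 = -7/3 ≈ -2.3333)
W(m) = 9 (W(m) = 5 + 4 = 9)
E = -36 (E = (-1 - 3)*9 = -4*9 = -36)
L(a, A) = -5 - 2*A (L(a, A) = A*(-2) - 5 = -2*A - 5 = -5 - 2*A)
E*(124 + L(2, 3)) = -36*(124 + (-5 - 2*3)) = -36*(124 + (-5 - 6)) = -36*(124 - 11) = -36*113 = -4068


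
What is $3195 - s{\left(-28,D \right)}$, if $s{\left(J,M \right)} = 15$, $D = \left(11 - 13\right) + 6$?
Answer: $3180$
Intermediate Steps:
$D = 4$ ($D = -2 + 6 = 4$)
$3195 - s{\left(-28,D \right)} = 3195 - 15 = 3180$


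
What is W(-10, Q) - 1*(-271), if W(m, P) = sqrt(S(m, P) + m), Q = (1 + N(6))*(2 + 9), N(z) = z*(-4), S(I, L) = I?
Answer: 271 + 2*I*sqrt(5) ≈ 271.0 + 4.4721*I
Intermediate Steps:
N(z) = -4*z
Q = -253 (Q = (1 - 4*6)*(2 + 9) = (1 - 24)*11 = -23*11 = -253)
W(m, P) = sqrt(2)*sqrt(m) (W(m, P) = sqrt(m + m) = sqrt(2*m) = sqrt(2)*sqrt(m))
W(-10, Q) - 1*(-271) = sqrt(2)*sqrt(-10) - 1*(-271) = sqrt(2)*(I*sqrt(10)) + 271 = 2*I*sqrt(5) + 271 = 271 + 2*I*sqrt(5)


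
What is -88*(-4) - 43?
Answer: 309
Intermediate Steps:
-88*(-4) - 43 = 352 - 43 = 309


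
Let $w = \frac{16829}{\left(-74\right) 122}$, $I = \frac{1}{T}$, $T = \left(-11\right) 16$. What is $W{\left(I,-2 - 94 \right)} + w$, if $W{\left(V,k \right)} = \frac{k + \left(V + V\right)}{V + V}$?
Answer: $\frac{76260743}{9028} \approx 8447.1$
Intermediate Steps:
$T = -176$
$I = - \frac{1}{176}$ ($I = \frac{1}{-176} = - \frac{1}{176} \approx -0.0056818$)
$W{\left(V,k \right)} = \frac{k + 2 V}{2 V}$
$w = - \frac{16829}{9028}$ ($w = \frac{16829}{-9028} = 16829 \left(- \frac{1}{9028}\right) = - \frac{16829}{9028} \approx -1.8641$)
$W{\left(I,-2 - 94 \right)} + w = \frac{- \frac{1}{176} + \frac{-2 - 94}{2}}{- \frac{1}{176}} - \frac{16829}{9028} = - 176 \left(- \frac{1}{176} + \frac{-2 - 94}{2}\right) - \frac{16829}{9028} = - 176 \left(- \frac{1}{176} + \frac{1}{2} \left(-96\right)\right) - \frac{16829}{9028} = - 176 \left(- \frac{1}{176} - 48\right) - \frac{16829}{9028} = \left(-176\right) \left(- \frac{8449}{176}\right) - \frac{16829}{9028} = 8449 - \frac{16829}{9028} = \frac{76260743}{9028}$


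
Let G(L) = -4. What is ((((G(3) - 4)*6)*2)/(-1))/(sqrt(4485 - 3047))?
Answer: 48*sqrt(1438)/719 ≈ 2.5316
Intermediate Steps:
((((G(3) - 4)*6)*2)/(-1))/(sqrt(4485 - 3047)) = ((((-4 - 4)*6)*2)/(-1))/(sqrt(4485 - 3047)) = ((-8*6*2)*(-1))/(sqrt(1438)) = (-48*2*(-1))*(sqrt(1438)/1438) = (-96*(-1))*(sqrt(1438)/1438) = 96*(sqrt(1438)/1438) = 48*sqrt(1438)/719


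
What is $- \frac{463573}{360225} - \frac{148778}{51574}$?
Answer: $- \frac{38750934476}{9289122075} \approx -4.1716$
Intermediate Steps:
$- \frac{463573}{360225} - \frac{148778}{51574} = \left(-463573\right) \frac{1}{360225} - \frac{74389}{25787} = - \frac{463573}{360225} - \frac{74389}{25787} = - \frac{38750934476}{9289122075}$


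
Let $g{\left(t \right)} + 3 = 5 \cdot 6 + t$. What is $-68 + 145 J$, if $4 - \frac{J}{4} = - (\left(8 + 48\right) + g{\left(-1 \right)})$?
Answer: $49812$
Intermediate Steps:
$g{\left(t \right)} = 27 + t$ ($g{\left(t \right)} = -3 + \left(5 \cdot 6 + t\right) = -3 + \left(30 + t\right) = 27 + t$)
$J = 344$ ($J = 16 - 4 \left(- (\left(8 + 48\right) + \left(27 - 1\right))\right) = 16 - 4 \left(- (56 + 26)\right) = 16 - 4 \left(\left(-1\right) 82\right) = 16 - -328 = 16 + 328 = 344$)
$-68 + 145 J = -68 + 145 \cdot 344 = -68 + 49880 = 49812$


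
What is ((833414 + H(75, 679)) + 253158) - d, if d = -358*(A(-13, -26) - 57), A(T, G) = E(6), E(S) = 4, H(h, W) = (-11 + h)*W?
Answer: 1111054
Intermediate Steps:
H(h, W) = W*(-11 + h)
A(T, G) = 4
d = 18974 (d = -358*(4 - 57) = -358*(-53) = 18974)
((833414 + H(75, 679)) + 253158) - d = ((833414 + 679*(-11 + 75)) + 253158) - 1*18974 = ((833414 + 679*64) + 253158) - 18974 = ((833414 + 43456) + 253158) - 18974 = (876870 + 253158) - 18974 = 1130028 - 18974 = 1111054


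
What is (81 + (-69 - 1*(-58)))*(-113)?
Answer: -7910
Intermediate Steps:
(81 + (-69 - 1*(-58)))*(-113) = (81 + (-69 + 58))*(-113) = (81 - 11)*(-113) = 70*(-113) = -7910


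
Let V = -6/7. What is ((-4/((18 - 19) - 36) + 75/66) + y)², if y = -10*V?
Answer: 3128276761/32467204 ≈ 96.352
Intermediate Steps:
V = -6/7 (V = -6*⅐ = -6/7 ≈ -0.85714)
y = 60/7 (y = -10*(-6/7) = 60/7 ≈ 8.5714)
((-4/((18 - 19) - 36) + 75/66) + y)² = ((-4/((18 - 19) - 36) + 75/66) + 60/7)² = ((-4/(-1 - 36) + 75*(1/66)) + 60/7)² = ((-4/(-37) + 25/22) + 60/7)² = ((-4*(-1/37) + 25/22) + 60/7)² = ((4/37 + 25/22) + 60/7)² = (1013/814 + 60/7)² = (55931/5698)² = 3128276761/32467204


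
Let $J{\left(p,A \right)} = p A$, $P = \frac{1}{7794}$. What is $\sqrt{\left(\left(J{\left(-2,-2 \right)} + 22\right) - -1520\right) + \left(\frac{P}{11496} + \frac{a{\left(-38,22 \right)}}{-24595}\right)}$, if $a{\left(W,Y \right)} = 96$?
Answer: $\frac{\sqrt{52137940002695085436758645}}{183642305940} \approx 39.319$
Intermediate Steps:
$P = \frac{1}{7794} \approx 0.0001283$
$J{\left(p,A \right)} = A p$
$\sqrt{\left(\left(J{\left(-2,-2 \right)} + 22\right) - -1520\right) + \left(\frac{P}{11496} + \frac{a{\left(-38,22 \right)}}{-24595}\right)} = \sqrt{\left(\left(\left(-2\right) \left(-2\right) + 22\right) - -1520\right) + \left(\frac{1}{7794 \cdot 11496} + \frac{96}{-24595}\right)} = \sqrt{\left(\left(4 + 22\right) + 1520\right) + \left(\frac{1}{7794} \cdot \frac{1}{11496} + 96 \left(- \frac{1}{24595}\right)\right)} = \sqrt{\left(26 + 1520\right) + \left(\frac{1}{89599824} - \frac{96}{24595}\right)} = \sqrt{1546 - \frac{8601558509}{2203707671280}} = \sqrt{\frac{3406923458240371}{2203707671280}} = \frac{\sqrt{52137940002695085436758645}}{183642305940}$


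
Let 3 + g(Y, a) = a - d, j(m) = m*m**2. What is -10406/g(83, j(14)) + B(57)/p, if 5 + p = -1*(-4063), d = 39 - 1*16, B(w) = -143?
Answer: -21308111/5514822 ≈ -3.8638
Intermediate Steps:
j(m) = m**3
d = 23 (d = 39 - 16 = 23)
g(Y, a) = -26 + a (g(Y, a) = -3 + (a - 1*23) = -3 + (a - 23) = -3 + (-23 + a) = -26 + a)
p = 4058 (p = -5 - 1*(-4063) = -5 + 4063 = 4058)
-10406/g(83, j(14)) + B(57)/p = -10406/(-26 + 14**3) - 143/4058 = -10406/(-26 + 2744) - 143*1/4058 = -10406/2718 - 143/4058 = -10406*1/2718 - 143/4058 = -5203/1359 - 143/4058 = -21308111/5514822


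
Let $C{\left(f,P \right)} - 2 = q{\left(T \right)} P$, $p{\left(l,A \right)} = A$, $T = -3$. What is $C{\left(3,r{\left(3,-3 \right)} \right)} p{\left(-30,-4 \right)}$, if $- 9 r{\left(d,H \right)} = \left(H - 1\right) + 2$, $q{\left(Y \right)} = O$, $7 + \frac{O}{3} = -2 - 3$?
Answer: $24$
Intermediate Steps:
$O = -36$ ($O = -21 + 3 \left(-2 - 3\right) = -21 + 3 \left(-5\right) = -21 - 15 = -36$)
$q{\left(Y \right)} = -36$
$r{\left(d,H \right)} = - \frac{1}{9} - \frac{H}{9}$ ($r{\left(d,H \right)} = - \frac{\left(H - 1\right) + 2}{9} = - \frac{\left(-1 + H\right) + 2}{9} = - \frac{1 + H}{9} = - \frac{1}{9} - \frac{H}{9}$)
$C{\left(f,P \right)} = 2 - 36 P$
$C{\left(3,r{\left(3,-3 \right)} \right)} p{\left(-30,-4 \right)} = \left(2 - 36 \left(- \frac{1}{9} - - \frac{1}{3}\right)\right) \left(-4\right) = \left(2 - 36 \left(- \frac{1}{9} + \frac{1}{3}\right)\right) \left(-4\right) = \left(2 - 8\right) \left(-4\right) = \left(-6\right) \left(-4\right) = 24$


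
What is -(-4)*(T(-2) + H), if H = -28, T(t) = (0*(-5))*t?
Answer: -112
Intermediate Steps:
T(t) = 0 (T(t) = 0*t = 0)
-(-4)*(T(-2) + H) = -(-4)*(0 - 28) = -(-4)*(-28) = -1*112 = -112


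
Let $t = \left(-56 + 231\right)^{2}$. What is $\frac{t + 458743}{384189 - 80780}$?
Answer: $\frac{489368}{303409} \approx 1.6129$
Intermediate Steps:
$t = 30625$ ($t = 175^{2} = 30625$)
$\frac{t + 458743}{384189 - 80780} = \frac{30625 + 458743}{384189 - 80780} = \frac{489368}{303409}$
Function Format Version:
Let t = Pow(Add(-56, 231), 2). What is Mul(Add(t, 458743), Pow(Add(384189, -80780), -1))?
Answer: Rational(489368, 303409) ≈ 1.6129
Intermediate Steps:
t = 30625 (t = Pow(175, 2) = 30625)
Mul(Add(t, 458743), Pow(Add(384189, -80780), -1)) = Mul(Add(30625, 458743), Pow(Add(384189, -80780), -1)) = Mul(489368, Pow(303409, -1)) = Mul(489368, Rational(1, 303409)) = Rational(489368, 303409)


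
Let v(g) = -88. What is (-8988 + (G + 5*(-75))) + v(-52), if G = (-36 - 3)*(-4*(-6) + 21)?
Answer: -11206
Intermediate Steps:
G = -1755 (G = -39*(24 + 21) = -39*45 = -1755)
(-8988 + (G + 5*(-75))) + v(-52) = (-8988 + (-1755 + 5*(-75))) - 88 = (-8988 + (-1755 - 375)) - 88 = (-8988 - 2130) - 88 = -11118 - 88 = -11206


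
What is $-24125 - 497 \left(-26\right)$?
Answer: $-11203$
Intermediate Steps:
$-24125 - 497 \left(-26\right) = -24125 - -12922 = -24125 + 12922 = -11203$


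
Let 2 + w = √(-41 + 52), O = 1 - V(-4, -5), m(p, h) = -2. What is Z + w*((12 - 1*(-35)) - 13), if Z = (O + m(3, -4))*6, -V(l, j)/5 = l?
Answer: -194 + 34*√11 ≈ -81.235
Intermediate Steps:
V(l, j) = -5*l
O = -19 (O = 1 - (-5)*(-4) = 1 - 1*20 = 1 - 20 = -19)
w = -2 + √11 (w = -2 + √(-41 + 52) = -2 + √11 ≈ 1.3166)
Z = -126 (Z = (-19 - 2)*6 = -21*6 = -126)
Z + w*((12 - 1*(-35)) - 13) = -126 + (-2 + √11)*((12 - 1*(-35)) - 13) = -126 + (-2 + √11)*((12 + 35) - 13) = -126 + (-2 + √11)*(47 - 13) = -126 + (-2 + √11)*34 = -126 + (-68 + 34*√11) = -194 + 34*√11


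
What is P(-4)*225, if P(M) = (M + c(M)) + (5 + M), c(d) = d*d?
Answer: 2925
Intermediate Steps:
c(d) = d²
P(M) = 5 + M² + 2*M (P(M) = (M + M²) + (5 + M) = 5 + M² + 2*M)
P(-4)*225 = (5 + (-4)² + 2*(-4))*225 = (5 + 16 - 8)*225 = 13*225 = 2925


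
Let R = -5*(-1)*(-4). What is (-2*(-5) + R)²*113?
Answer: 11300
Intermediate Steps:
R = -20 (R = 5*(-4) = -20)
(-2*(-5) + R)²*113 = (-2*(-5) - 20)²*113 = (10 - 20)²*113 = (-10)²*113 = 100*113 = 11300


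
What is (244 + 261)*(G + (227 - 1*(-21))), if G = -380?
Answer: -66660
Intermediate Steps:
(244 + 261)*(G + (227 - 1*(-21))) = (244 + 261)*(-380 + (227 - 1*(-21))) = 505*(-380 + (227 + 21)) = 505*(-380 + 248) = 505*(-132) = -66660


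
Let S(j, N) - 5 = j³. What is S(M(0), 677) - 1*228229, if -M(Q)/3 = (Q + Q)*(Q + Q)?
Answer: -228224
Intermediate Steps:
M(Q) = -12*Q² (M(Q) = -3*(Q + Q)*(Q + Q) = -3*2*Q*2*Q = -12*Q²)
S(j, N) = 5 + j³
S(M(0), 677) - 1*228229 = (5 + (-12*0²)³) - 1*228229 = (5 + (-12*0)³) - 228229 = (5 + 0³) - 228229 = (5 + 0) - 228229 = 5 - 228229 = -228224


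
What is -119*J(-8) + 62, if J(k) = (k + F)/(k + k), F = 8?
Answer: 62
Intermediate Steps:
J(k) = (8 + k)/(2*k) (J(k) = (k + 8)/(k + k) = (8 + k)/((2*k)) = (8 + k)*(1/(2*k)) = (8 + k)/(2*k))
-119*J(-8) + 62 = -119*(8 - 8)/(2*(-8)) + 62 = -119*(-1)*0/(2*8) + 62 = -119*0 + 62 = 0 + 62 = 62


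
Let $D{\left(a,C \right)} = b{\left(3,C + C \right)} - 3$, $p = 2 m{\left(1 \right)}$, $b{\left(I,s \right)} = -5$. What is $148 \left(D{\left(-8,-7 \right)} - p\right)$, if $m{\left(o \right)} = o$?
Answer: $-1480$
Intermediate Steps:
$p = 2$ ($p = 2 \cdot 1 = 2$)
$D{\left(a,C \right)} = -8$ ($D{\left(a,C \right)} = -5 - 3 = -8$)
$148 \left(D{\left(-8,-7 \right)} - p\right) = 148 \left(-8 - 2\right) = 148 \left(-10\right) = -1480$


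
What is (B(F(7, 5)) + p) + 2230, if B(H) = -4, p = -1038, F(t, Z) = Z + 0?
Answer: 1188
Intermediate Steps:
F(t, Z) = Z
(B(F(7, 5)) + p) + 2230 = (-4 - 1038) + 2230 = -1042 + 2230 = 1188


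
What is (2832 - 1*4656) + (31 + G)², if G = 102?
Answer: 15865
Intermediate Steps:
(2832 - 1*4656) + (31 + G)² = (2832 - 1*4656) + (31 + 102)² = (2832 - 4656) + 133² = -1824 + 17689 = 15865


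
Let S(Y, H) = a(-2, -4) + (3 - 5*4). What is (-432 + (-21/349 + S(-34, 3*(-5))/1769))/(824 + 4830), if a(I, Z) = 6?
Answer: -133374790/1745336087 ≈ -0.076418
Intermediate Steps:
S(Y, H) = -11 (S(Y, H) = 6 + (3 - 5*4) = 6 + (3 - 20) = 6 - 17 = -11)
(-432 + (-21/349 + S(-34, 3*(-5))/1769))/(824 + 4830) = (-432 + (-21/349 - 11/1769))/(824 + 4830) = (-432 + (-21*1/349 - 11*1/1769))/5654 = (-432 + (-21/349 - 11/1769))*(1/5654) = (-432 - 40988/617381)*(1/5654) = -266749580/617381*1/5654 = -133374790/1745336087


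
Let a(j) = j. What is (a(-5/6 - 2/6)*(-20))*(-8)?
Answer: -560/3 ≈ -186.67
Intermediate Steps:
(a(-5/6 - 2/6)*(-20))*(-8) = ((-5/6 - 2/6)*(-20))*(-8) = ((-5*⅙ - 2*⅙)*(-20))*(-8) = ((-⅚ - ⅓)*(-20))*(-8) = -7/6*(-20)*(-8) = (70/3)*(-8) = -560/3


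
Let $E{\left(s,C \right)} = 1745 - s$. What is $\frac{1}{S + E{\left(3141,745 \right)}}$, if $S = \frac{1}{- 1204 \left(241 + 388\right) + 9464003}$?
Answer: $- \frac{8706687}{12154535051} \approx -0.00071633$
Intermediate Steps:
$S = \frac{1}{8706687}$ ($S = \frac{1}{\left(-1204\right) 629 + 9464003} = \frac{1}{-757316 + 9464003} = \frac{1}{8706687} \approx 1.1485 \cdot 10^{-7}$)
$\frac{1}{S + E{\left(3141,745 \right)}} = \frac{1}{\frac{1}{8706687} + \left(1745 - 3141\right)} = \frac{1}{\frac{1}{8706687} - 1396} = \frac{1}{- \frac{12154535051}{8706687}} = - \frac{8706687}{12154535051}$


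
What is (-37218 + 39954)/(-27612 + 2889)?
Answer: -304/2747 ≈ -0.11067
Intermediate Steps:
(-37218 + 39954)/(-27612 + 2889) = 2736/(-24723) = 2736*(-1/24723) = -304/2747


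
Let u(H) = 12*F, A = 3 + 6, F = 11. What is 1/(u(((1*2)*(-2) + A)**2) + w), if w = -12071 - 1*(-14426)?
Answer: 1/2487 ≈ 0.00040209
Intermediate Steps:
A = 9
u(H) = 132 (u(H) = 12*11 = 132)
w = 2355 (w = -12071 + 14426 = 2355)
1/(u(((1*2)*(-2) + A)**2) + w) = 1/(132 + 2355) = 1/2487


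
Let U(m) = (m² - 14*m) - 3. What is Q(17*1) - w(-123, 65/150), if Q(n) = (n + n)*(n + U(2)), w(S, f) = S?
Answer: -217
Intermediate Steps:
U(m) = -3 + m² - 14*m
Q(n) = 2*n*(-27 + n) (Q(n) = (n + n)*(n + (-3 + 2² - 14*2)) = (2*n)*(n + (-3 + 4 - 28)) = (2*n)*(n - 27) = (2*n)*(-27 + n) = 2*n*(-27 + n))
Q(17*1) - w(-123, 65/150) = 2*(17*1)*(-27 + 17*1) - 1*(-123) = 2*17*(-27 + 17) + 123 = 2*17*(-10) + 123 = -340 + 123 = -217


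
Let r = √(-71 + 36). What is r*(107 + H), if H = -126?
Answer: -19*I*√35 ≈ -112.41*I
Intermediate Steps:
r = I*√35 (r = √(-35) = I*√35 ≈ 5.9161*I)
r*(107 + H) = (I*√35)*(107 - 126) = (I*√35)*(-19) = -19*I*√35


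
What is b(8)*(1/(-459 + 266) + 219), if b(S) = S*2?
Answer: 676256/193 ≈ 3503.9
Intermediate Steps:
b(S) = 2*S
b(8)*(1/(-459 + 266) + 219) = (2*8)*(1/(-459 + 266) + 219) = 16*(1/(-193) + 219) = 16*(-1/193 + 219) = 16*(42266/193) = 676256/193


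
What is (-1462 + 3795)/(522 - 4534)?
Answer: -2333/4012 ≈ -0.58151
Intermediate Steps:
(-1462 + 3795)/(522 - 4534) = 2333/(-4012) = 2333*(-1/4012) = -2333/4012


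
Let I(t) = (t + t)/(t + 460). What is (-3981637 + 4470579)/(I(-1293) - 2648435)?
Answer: -407288686/2206143769 ≈ -0.18462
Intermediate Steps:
I(t) = 2*t/(460 + t) (I(t) = (2*t)/(460 + t) = 2*t/(460 + t))
(-3981637 + 4470579)/(I(-1293) - 2648435) = (-3981637 + 4470579)/(2*(-1293)/(460 - 1293) - 2648435) = 488942/(2*(-1293)/(-833) - 2648435) = 488942/(2*(-1293)*(-1/833) - 2648435) = 488942/(2586/833 - 2648435) = 488942/(-2206143769/833) = 488942*(-833/2206143769) = -407288686/2206143769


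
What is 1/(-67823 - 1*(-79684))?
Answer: 1/11861 ≈ 8.4310e-5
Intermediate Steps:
1/(-67823 - 1*(-79684)) = 1/(-67823 + 79684) = 1/11861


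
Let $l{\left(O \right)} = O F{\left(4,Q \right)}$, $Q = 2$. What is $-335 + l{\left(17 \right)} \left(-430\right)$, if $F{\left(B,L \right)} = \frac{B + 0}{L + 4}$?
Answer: $- \frac{15625}{3} \approx -5208.3$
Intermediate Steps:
$F{\left(B,L \right)} = \frac{B}{4 + L}$
$l{\left(O \right)} = \frac{2 O}{3}$ ($l{\left(O \right)} = O \frac{4}{4 + 2} = O \frac{4}{6} = O 4 \cdot \frac{1}{6} = O \frac{2}{3} = \frac{2 O}{3}$)
$-335 + l{\left(17 \right)} \left(-430\right) = -335 + \frac{2}{3} \cdot 17 \left(-430\right) = -335 + \frac{34}{3} \left(-430\right) = -335 - \frac{14620}{3} = - \frac{15625}{3}$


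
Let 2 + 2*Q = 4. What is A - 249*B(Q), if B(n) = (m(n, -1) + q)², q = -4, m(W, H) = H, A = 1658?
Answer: -4567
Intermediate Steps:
Q = 1 (Q = -1 + (½)*4 = -1 + 2 = 1)
B(n) = 25 (B(n) = (-1 - 4)² = (-5)² = 25)
A - 249*B(Q) = 1658 - 249*25 = 1658 - 1*6225 = 1658 - 6225 = -4567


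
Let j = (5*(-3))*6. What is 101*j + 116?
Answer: -8974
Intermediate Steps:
j = -90 (j = -15*6 = -90)
101*j + 116 = 101*(-90) + 116 = -9090 + 116 = -8974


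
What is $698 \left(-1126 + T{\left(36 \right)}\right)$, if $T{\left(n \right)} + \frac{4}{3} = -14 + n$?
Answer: $- \frac{2314568}{3} \approx -7.7152 \cdot 10^{5}$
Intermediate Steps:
$T{\left(n \right)} = - \frac{46}{3} + n$ ($T{\left(n \right)} = - \frac{4}{3} + \left(-14 + n\right) = - \frac{46}{3} + n$)
$698 \left(-1126 + T{\left(36 \right)}\right) = 698 \left(-1126 + \left(- \frac{46}{3} + 36\right)\right) = 698 \left(-1126 + \frac{62}{3}\right) = 698 \left(- \frac{3316}{3}\right) = - \frac{2314568}{3}$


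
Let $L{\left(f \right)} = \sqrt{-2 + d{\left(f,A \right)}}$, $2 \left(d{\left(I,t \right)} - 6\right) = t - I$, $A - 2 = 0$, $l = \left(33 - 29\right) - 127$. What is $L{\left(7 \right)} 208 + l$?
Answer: $-123 + 104 \sqrt{6} \approx 131.75$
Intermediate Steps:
$l = -123$ ($l = 4 - 127 = -123$)
$A = 2$ ($A = 2 + 0 = 2$)
$d{\left(I,t \right)} = 6 + \frac{t}{2} - \frac{I}{2}$ ($d{\left(I,t \right)} = 6 + \frac{t - I}{2} = 6 - \left(\frac{I}{2} - \frac{t}{2}\right) = 6 + \frac{t}{2} - \frac{I}{2}$)
$L{\left(f \right)} = \sqrt{5 - \frac{f}{2}}$ ($L{\left(f \right)} = \sqrt{-2 + \left(6 + \frac{1}{2} \cdot 2 - \frac{f}{2}\right)} = \sqrt{-2 + \left(6 + 1 - \frac{f}{2}\right)} = \sqrt{-2 - \left(-7 + \frac{f}{2}\right)} = \sqrt{5 - \frac{f}{2}}$)
$L{\left(7 \right)} 208 + l = \frac{\sqrt{20 - 14}}{2} \cdot 208 - 123 = \frac{\sqrt{6}}{2} \cdot 208 - 123 = 104 \sqrt{6} - 123 = -123 + 104 \sqrt{6}$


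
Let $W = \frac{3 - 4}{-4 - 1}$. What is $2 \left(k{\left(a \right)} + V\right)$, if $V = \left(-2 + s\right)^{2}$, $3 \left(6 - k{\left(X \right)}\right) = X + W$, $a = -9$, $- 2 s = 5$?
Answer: $\frac{1751}{30} \approx 58.367$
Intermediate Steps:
$s = - \frac{5}{2}$ ($s = \left(- \frac{1}{2}\right) 5 = - \frac{5}{2} \approx -2.5$)
$W = \frac{1}{5}$ ($W = - \frac{1}{-5} = \left(-1\right) \left(- \frac{1}{5}\right) = \frac{1}{5} \approx 0.2$)
$k{\left(X \right)} = \frac{89}{15} - \frac{X}{3}$ ($k{\left(X \right)} = 6 - \frac{X + \frac{1}{5}}{3} = 6 - \frac{\frac{1}{5} + X}{3} = 6 - \left(\frac{1}{15} + \frac{X}{3}\right) = \frac{89}{15} - \frac{X}{3}$)
$V = \frac{81}{4}$ ($V = \left(-2 - \frac{5}{2}\right)^{2} = \left(- \frac{9}{2}\right)^{2} = \frac{81}{4} \approx 20.25$)
$2 \left(k{\left(a \right)} + V\right) = 2 \left(\left(\frac{89}{15} - -3\right) + \frac{81}{4}\right) = 2 \left(\left(\frac{89}{15} + 3\right) + \frac{81}{4}\right) = 2 \left(\frac{134}{15} + \frac{81}{4}\right) = 2 \cdot \frac{1751}{60} = \frac{1751}{30}$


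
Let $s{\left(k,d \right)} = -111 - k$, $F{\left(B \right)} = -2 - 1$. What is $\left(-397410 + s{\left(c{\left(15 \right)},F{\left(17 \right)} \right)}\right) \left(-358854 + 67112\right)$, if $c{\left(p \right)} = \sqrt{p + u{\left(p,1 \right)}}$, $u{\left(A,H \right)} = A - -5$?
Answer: $115973571582 + 291742 \sqrt{35} \approx 1.1598 \cdot 10^{11}$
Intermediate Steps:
$u{\left(A,H \right)} = 5 + A$ ($u{\left(A,H \right)} = A + 5 = 5 + A$)
$F{\left(B \right)} = -3$
$c{\left(p \right)} = \sqrt{5 + 2 p}$ ($c{\left(p \right)} = \sqrt{p + \left(5 + p\right)} = \sqrt{5 + 2 p}$)
$\left(-397410 + s{\left(c{\left(15 \right)},F{\left(17 \right)} \right)}\right) \left(-358854 + 67112\right) = \left(-397410 - \left(111 + \sqrt{5 + 2 \cdot 15}\right)\right) \left(-358854 + 67112\right) = \left(-397410 - \left(111 + \sqrt{5 + 30}\right)\right) \left(-291742\right) = \left(-397410 - \left(111 + \sqrt{35}\right)\right) \left(-291742\right) = \left(-397521 - \sqrt{35}\right) \left(-291742\right) = 115973571582 + 291742 \sqrt{35}$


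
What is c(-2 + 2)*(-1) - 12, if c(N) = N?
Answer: -12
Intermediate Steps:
c(-2 + 2)*(-1) - 12 = (-2 + 2)*(-1) - 12 = 0*(-1) - 12 = 0 - 12 = -12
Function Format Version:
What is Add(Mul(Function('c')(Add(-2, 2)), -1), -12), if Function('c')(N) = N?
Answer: -12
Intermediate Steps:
Add(Mul(Function('c')(Add(-2, 2)), -1), -12) = Add(Mul(Add(-2, 2), -1), -12) = Add(Mul(0, -1), -12) = Add(0, -12) = -12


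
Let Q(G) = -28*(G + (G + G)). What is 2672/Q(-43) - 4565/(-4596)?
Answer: 799147/461132 ≈ 1.7330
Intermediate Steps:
Q(G) = -84*G (Q(G) = -28*(G + 2*G) = -84*G)
2672/Q(-43) - 4565/(-4596) = 2672/((-84*(-43))) - 4565/(-4596) = 2672/3612 - 4565*(-1/4596) = 2672*(1/3612) + 4565/4596 = 668/903 + 4565/4596 = 799147/461132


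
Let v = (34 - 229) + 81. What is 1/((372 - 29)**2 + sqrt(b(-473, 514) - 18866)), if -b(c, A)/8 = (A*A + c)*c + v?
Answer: 16807/1834768189 - sqrt(997909878)/12843377323 ≈ 6.7007e-6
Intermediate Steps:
v = -114 (v = -195 + 81 = -114)
b(c, A) = 912 - 8*c*(c + A**2) (b(c, A) = -8*((A*A + c)*c - 114) = -8*((A**2 + c)*c - 114) = -8*((c + A**2)*c - 114) = -8*(c*(c + A**2) - 114) = -8*(-114 + c*(c + A**2)) = 912 - 8*c*(c + A**2))
1/((372 - 29)**2 + sqrt(b(-473, 514) - 18866)) = 1/((372 - 29)**2 + sqrt((912 - 8*(-473)**2 - 8*(-473)*514**2) - 18866)) = 1/(343**2 + sqrt((912 - 8*223729 - 8*(-473)*264196) - 18866)) = 1/(117649 + sqrt((912 - 1789832 + 999717664) - 18866)) = 1/(117649 + sqrt(997928744 - 18866)) = 1/(117649 + sqrt(997909878))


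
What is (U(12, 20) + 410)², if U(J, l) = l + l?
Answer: 202500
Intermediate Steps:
U(J, l) = 2*l
(U(12, 20) + 410)² = (2*20 + 410)² = (40 + 410)² = 450² = 202500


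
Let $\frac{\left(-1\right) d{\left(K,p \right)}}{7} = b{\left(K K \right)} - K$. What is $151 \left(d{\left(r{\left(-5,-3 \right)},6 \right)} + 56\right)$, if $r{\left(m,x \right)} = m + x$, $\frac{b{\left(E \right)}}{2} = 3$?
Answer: $-6342$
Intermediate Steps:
$b{\left(E \right)} = 6$ ($b{\left(E \right)} = 2 \cdot 3 = 6$)
$d{\left(K,p \right)} = -42 + 7 K$ ($d{\left(K,p \right)} = - 7 \left(6 - K\right) = -42 + 7 K$)
$151 \left(d{\left(r{\left(-5,-3 \right)},6 \right)} + 56\right) = 151 \left(\left(-42 + 7 \left(-5 - 3\right)\right) + 56\right) = 151 \left(\left(-42 + 7 \left(-8\right)\right) + 56\right) = 151 \left(\left(-42 - 56\right) + 56\right) = 151 \left(-98 + 56\right) = 151 \left(-42\right) = -6342$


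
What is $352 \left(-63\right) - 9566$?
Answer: $-31742$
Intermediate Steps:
$352 \left(-63\right) - 9566 = -22176 - 9566 = -31742$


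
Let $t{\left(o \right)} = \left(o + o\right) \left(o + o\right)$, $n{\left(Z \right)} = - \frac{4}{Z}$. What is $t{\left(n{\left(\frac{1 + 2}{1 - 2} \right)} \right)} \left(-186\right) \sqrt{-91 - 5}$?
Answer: $- \frac{15872 i \sqrt{6}}{3} \approx - 12959.0 i$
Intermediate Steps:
$t{\left(o \right)} = 4 o^{2}$ ($t{\left(o \right)} = 2 o 2 o = 4 o^{2}$)
$t{\left(n{\left(\frac{1 + 2}{1 - 2} \right)} \right)} \left(-186\right) \sqrt{-91 - 5} = 4 \left(- \frac{4}{\left(1 + 2\right) \frac{1}{1 - 2}}\right)^{2} \left(-186\right) \sqrt{-91 - 5} = 4 \left(- \frac{4}{3 \frac{1}{-1}}\right)^{2} \left(-186\right) \sqrt{-96} = 4 \left(- \frac{4}{3 \left(-1\right)}\right)^{2} \left(-186\right) 4 i \sqrt{6} = 4 \left(- \frac{4}{-3}\right)^{2} \left(-186\right) 4 i \sqrt{6} = 4 \left(\left(-4\right) \left(- \frac{1}{3}\right)\right)^{2} \left(-186\right) 4 i \sqrt{6} = 4 \left(\frac{4}{3}\right)^{2} \left(-186\right) 4 i \sqrt{6} = 4 \cdot \frac{16}{9} \left(-186\right) 4 i \sqrt{6} = \frac{64}{9} \left(-186\right) 4 i \sqrt{6} = - \frac{3968 \cdot 4 i \sqrt{6}}{3} = - \frac{15872 i \sqrt{6}}{3}$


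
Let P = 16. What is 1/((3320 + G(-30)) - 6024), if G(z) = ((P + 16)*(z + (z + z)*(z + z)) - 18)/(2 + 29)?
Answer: 31/30398 ≈ 0.0010198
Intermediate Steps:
G(z) = -18/31 + 32*z/31 + 128*z²/31 (G(z) = ((16 + 16)*(z + (z + z)*(z + z)) - 18)/(2 + 29) = (32*(z + (2*z)*(2*z)) - 18)/31 = (32*(z + 4*z²) - 18)*(1/31) = ((32*z + 128*z²) - 18)*(1/31) = (-18 + 32*z + 128*z²)*(1/31) = -18/31 + 32*z/31 + 128*z²/31)
1/((3320 + G(-30)) - 6024) = 1/((3320 + (-18/31 + (32/31)*(-30) + (128/31)*(-30)²)) - 6024) = 1/((3320 + (-18/31 - 960/31 + (128/31)*900)) - 6024) = 1/((3320 + (-18/31 - 960/31 + 115200/31)) - 6024) = 1/((3320 + 114222/31) - 6024) = 1/(217142/31 - 6024) = 1/(30398/31) = 31/30398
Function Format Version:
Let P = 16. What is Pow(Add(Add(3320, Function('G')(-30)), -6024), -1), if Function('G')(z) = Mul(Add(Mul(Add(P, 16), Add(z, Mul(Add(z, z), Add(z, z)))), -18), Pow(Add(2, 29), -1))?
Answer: Rational(31, 30398) ≈ 0.0010198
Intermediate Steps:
Function('G')(z) = Add(Rational(-18, 31), Mul(Rational(32, 31), z), Mul(Rational(128, 31), Pow(z, 2))) (Function('G')(z) = Mul(Add(Mul(Add(16, 16), Add(z, Mul(Add(z, z), Add(z, z)))), -18), Pow(Add(2, 29), -1)) = Mul(Add(Mul(32, Add(z, Mul(Mul(2, z), Mul(2, z)))), -18), Pow(31, -1)) = Mul(Add(Mul(32, Add(z, Mul(4, Pow(z, 2)))), -18), Rational(1, 31)) = Mul(Add(Add(Mul(32, z), Mul(128, Pow(z, 2))), -18), Rational(1, 31)) = Mul(Add(-18, Mul(32, z), Mul(128, Pow(z, 2))), Rational(1, 31)) = Add(Rational(-18, 31), Mul(Rational(32, 31), z), Mul(Rational(128, 31), Pow(z, 2))))
Pow(Add(Add(3320, Function('G')(-30)), -6024), -1) = Pow(Add(Add(3320, Add(Rational(-18, 31), Mul(Rational(32, 31), -30), Mul(Rational(128, 31), Pow(-30, 2)))), -6024), -1) = Pow(Add(Add(3320, Add(Rational(-18, 31), Rational(-960, 31), Mul(Rational(128, 31), 900))), -6024), -1) = Pow(Add(Add(3320, Add(Rational(-18, 31), Rational(-960, 31), Rational(115200, 31))), -6024), -1) = Pow(Add(Add(3320, Rational(114222, 31)), -6024), -1) = Pow(Add(Rational(217142, 31), -6024), -1) = Pow(Rational(30398, 31), -1) = Rational(31, 30398)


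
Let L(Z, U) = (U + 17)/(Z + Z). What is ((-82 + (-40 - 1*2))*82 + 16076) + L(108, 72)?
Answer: 1276217/216 ≈ 5908.4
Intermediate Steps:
L(Z, U) = (17 + U)/(2*Z) (L(Z, U) = (17 + U)/((2*Z)) = (17 + U)*(1/(2*Z)) = (17 + U)/(2*Z))
((-82 + (-40 - 1*2))*82 + 16076) + L(108, 72) = ((-82 + (-40 - 1*2))*82 + 16076) + (½)*(17 + 72)/108 = ((-82 + (-40 - 2))*82 + 16076) + (½)*(1/108)*89 = ((-82 - 42)*82 + 16076) + 89/216 = (-124*82 + 16076) + 89/216 = (-10168 + 16076) + 89/216 = 5908 + 89/216 = 1276217/216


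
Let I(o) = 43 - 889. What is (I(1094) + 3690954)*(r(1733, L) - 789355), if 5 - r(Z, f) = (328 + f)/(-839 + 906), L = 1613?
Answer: -195163874736228/67 ≈ -2.9129e+12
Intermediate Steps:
r(Z, f) = 7/67 - f/67 (r(Z, f) = 5 - (328 + f)/(-839 + 906) = 5 - (328 + f)/67 = 5 - (328/67 + f/67) = 5 + (-328/67 - f/67) = 7/67 - f/67)
I(o) = -846
(I(1094) + 3690954)*(r(1733, L) - 789355) = (-846 + 3690954)*((7/67 - 1/67*1613) - 789355) = 3690108*((7/67 - 1613/67) - 789355) = 3690108*(-1606/67 - 789355) = 3690108*(-52888391/67) = -195163874736228/67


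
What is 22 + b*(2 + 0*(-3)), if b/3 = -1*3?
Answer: 4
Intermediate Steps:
b = -9 (b = 3*(-1*3) = 3*(-3) = -9)
22 + b*(2 + 0*(-3)) = 22 - 9*(2 + 0*(-3)) = 22 - 9*(2 + 0) = 22 - 9*2 = 22 - 18 = 4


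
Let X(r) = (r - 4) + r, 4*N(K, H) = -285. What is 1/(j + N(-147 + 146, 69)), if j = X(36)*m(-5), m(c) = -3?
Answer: -4/1101 ≈ -0.0036331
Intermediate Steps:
N(K, H) = -285/4 (N(K, H) = (¼)*(-285) = -285/4)
X(r) = -4 + 2*r (X(r) = (-4 + r) + r = -4 + 2*r)
j = -204 (j = (-4 + 2*36)*(-3) = (-4 + 72)*(-3) = 68*(-3) = -204)
1/(j + N(-147 + 146, 69)) = 1/(-204 - 285/4) = 1/(-1101/4) = -4/1101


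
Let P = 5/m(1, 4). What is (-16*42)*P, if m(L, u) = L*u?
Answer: -840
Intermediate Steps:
P = 5/4 (P = 5/((1*4)) = 5/4 ≈ 1.2500)
(-16*42)*P = -16*42*(5/4) = -672*5/4 = -840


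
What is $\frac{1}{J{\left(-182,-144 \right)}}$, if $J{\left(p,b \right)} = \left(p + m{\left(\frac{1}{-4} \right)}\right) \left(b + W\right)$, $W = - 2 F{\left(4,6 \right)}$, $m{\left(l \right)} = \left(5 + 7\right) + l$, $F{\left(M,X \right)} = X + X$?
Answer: $\frac{1}{28602} \approx 3.4963 \cdot 10^{-5}$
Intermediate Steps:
$F{\left(M,X \right)} = 2 X$
$m{\left(l \right)} = 12 + l$
$W = -24$ ($W = - 2 \cdot 2 \cdot 6 = \left(-2\right) 12 = -24$)
$J{\left(p,b \right)} = \left(-24 + b\right) \left(\frac{47}{4} + p\right)$ ($J{\left(p,b \right)} = \left(p + \left(12 + \frac{1}{-4}\right)\right) \left(b - 24\right) = \left(p + \left(12 - \frac{1}{4}\right)\right) \left(-24 + b\right) = \left(p + \frac{47}{4}\right) \left(-24 + b\right) = \left(\frac{47}{4} + p\right) \left(-24 + b\right) = \left(-24 + b\right) \left(\frac{47}{4} + p\right)$)
$\frac{1}{J{\left(-182,-144 \right)}} = \frac{1}{-282 - -4368 + \frac{47}{4} \left(-144\right) - -26208} = \frac{1}{-282 + 4368 - 1692 + 26208} = \frac{1}{28602}$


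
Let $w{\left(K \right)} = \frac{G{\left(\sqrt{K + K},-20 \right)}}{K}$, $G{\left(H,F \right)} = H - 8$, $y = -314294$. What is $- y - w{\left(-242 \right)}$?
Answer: $\frac{38029570}{121} + \frac{i}{11} \approx 3.1429 \cdot 10^{5} + 0.090909 i$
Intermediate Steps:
$G{\left(H,F \right)} = -8 + H$
$w{\left(K \right)} = \frac{-8 + \sqrt{2} \sqrt{K}}{K}$ ($w{\left(K \right)} = \frac{-8 + \sqrt{K + K}}{K} = \frac{-8 + \sqrt{2 K}}{K} = \frac{-8 + \sqrt{2} \sqrt{K}}{K}$)
$- y - w{\left(-242 \right)} = \left(-1\right) \left(-314294\right) - \frac{-8 + \sqrt{2} \sqrt{-242}}{-242} = 314294 - - \frac{-8 + \sqrt{2} \cdot 11 i \sqrt{2}}{242} = 314294 - - \frac{-8 + 22 i}{242} = 314294 - \left(\frac{4}{121} - \frac{i}{11}\right) = \frac{38029570}{121} + \frac{i}{11}$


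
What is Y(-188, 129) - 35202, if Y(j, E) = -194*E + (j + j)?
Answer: -60604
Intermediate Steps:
Y(j, E) = -194*E + 2*j
Y(-188, 129) - 35202 = (-194*129 + 2*(-188)) - 35202 = (-25026 - 376) - 35202 = -25402 - 35202 = -60604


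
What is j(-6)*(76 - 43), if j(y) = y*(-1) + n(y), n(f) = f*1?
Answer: 0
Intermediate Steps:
n(f) = f
j(y) = 0 (j(y) = y*(-1) + y = -y + y = 0)
j(-6)*(76 - 43) = 0*(76 - 43) = 0*33 = 0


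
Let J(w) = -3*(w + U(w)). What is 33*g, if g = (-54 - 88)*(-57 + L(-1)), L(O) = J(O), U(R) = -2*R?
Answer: 281160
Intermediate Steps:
J(w) = 3*w (J(w) = -3*(w - 2*w) = -(-3)*w = 3*w)
L(O) = 3*O
g = 8520 (g = (-54 - 88)*(-57 + 3*(-1)) = -142*(-57 - 3) = -142*(-60) = 8520)
33*g = 33*8520 = 281160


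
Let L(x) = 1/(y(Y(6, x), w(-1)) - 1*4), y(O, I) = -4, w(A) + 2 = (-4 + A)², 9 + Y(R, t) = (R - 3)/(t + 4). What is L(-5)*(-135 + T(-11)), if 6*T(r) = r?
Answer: 821/48 ≈ 17.104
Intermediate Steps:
Y(R, t) = -9 + (-3 + R)/(4 + t) (Y(R, t) = -9 + (R - 3)/(t + 4) = -9 + (-3 + R)/(4 + t))
T(r) = r/6
w(A) = -2 + (-4 + A)²
L(x) = -⅛ (L(x) = 1/(-4 - 1*4) = 1/(-4 - 4) = 1/(-8) = -⅛)
L(-5)*(-135 + T(-11)) = -(-135 + (⅙)*(-11))/8 = -(-135 - 11/6)/8 = -⅛*(-821/6) = 821/48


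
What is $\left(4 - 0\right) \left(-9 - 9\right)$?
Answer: $-72$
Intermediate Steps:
$\left(4 - 0\right) \left(-9 - 9\right) = \left(4 + 0\right) \left(-18\right) = 4 \left(-18\right) = -72$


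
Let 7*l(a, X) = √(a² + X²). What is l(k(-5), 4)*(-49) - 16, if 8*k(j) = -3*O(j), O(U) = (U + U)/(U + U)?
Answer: -16 - 7*√1033/8 ≈ -44.123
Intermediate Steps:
O(U) = 1 (O(U) = (2*U)/((2*U)) = (2*U)*(1/(2*U)) = 1)
k(j) = -3/8 (k(j) = (-3*1)/8 = (⅛)*(-3) = -3/8)
l(a, X) = √(X² + a²)/7 (l(a, X) = √(a² + X²)/7 = √(X² + a²)/7)
l(k(-5), 4)*(-49) - 16 = (√(4² + (-3/8)²)/7)*(-49) - 16 = (√(16 + 9/64)/7)*(-49) - 16 = (√(1033/64)/7)*(-49) - 16 = ((√1033/8)/7)*(-49) - 16 = (√1033/56)*(-49) - 16 = -7*√1033/8 - 16 = -16 - 7*√1033/8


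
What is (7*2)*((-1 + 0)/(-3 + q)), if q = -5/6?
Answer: 84/23 ≈ 3.6522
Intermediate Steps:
q = -⅚ (q = -5*⅙ = -⅚ ≈ -0.83333)
(7*2)*((-1 + 0)/(-3 + q)) = (7*2)*((-1 + 0)/(-3 - ⅚)) = 14*(-1/(-23/6)) = 14*(-1*(-6/23)) = 14*(6/23) = 84/23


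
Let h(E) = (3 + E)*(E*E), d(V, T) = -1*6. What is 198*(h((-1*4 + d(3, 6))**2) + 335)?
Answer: 204006330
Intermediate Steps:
d(V, T) = -6
h(E) = E**2*(3 + E) (h(E) = (3 + E)*E**2 = E**2*(3 + E))
198*(h((-1*4 + d(3, 6))**2) + 335) = 198*(((-1*4 - 6)**2)**2*(3 + (-1*4 - 6)**2) + 335) = 198*(((-4 - 6)**2)**2*(3 + (-4 - 6)**2) + 335) = 198*(((-10)**2)**2*(3 + (-10)**2) + 335) = 198*(100**2*(3 + 100) + 335) = 198*(10000*103 + 335) = 198*(1030000 + 335) = 198*1030335 = 204006330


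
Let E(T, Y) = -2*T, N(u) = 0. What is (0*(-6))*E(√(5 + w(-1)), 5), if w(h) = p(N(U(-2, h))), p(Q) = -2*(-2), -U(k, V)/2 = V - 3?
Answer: 0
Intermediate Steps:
U(k, V) = 6 - 2*V (U(k, V) = -2*(V - 3) = -2*(-3 + V) = 6 - 2*V)
p(Q) = 4
w(h) = 4
(0*(-6))*E(√(5 + w(-1)), 5) = (0*(-6))*(-2*√(5 + 4)) = 0*(-2*√9) = 0*(-2*3) = 0*(-6) = 0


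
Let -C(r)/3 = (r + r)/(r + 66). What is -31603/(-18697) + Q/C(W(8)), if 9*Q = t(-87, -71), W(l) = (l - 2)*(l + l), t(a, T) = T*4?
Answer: 1580311/149576 ≈ 10.565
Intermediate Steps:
t(a, T) = 4*T
W(l) = 2*l*(-2 + l) (W(l) = (-2 + l)*(2*l) = 2*l*(-2 + l))
C(r) = -6*r/(66 + r) (C(r) = -3*(r + r)/(r + 66) = -3*2*r/(66 + r) = -6*r/(66 + r))
Q = -284/9 (Q = (4*(-71))/9 = (⅑)*(-284) = -284/9 ≈ -31.556)
-31603/(-18697) + Q/C(W(8)) = -31603/(-18697) - 284*(-(66 + 2*8*(-2 + 8))/(96*(-2 + 8)))/9 = -31603*(-1/18697) - 284/(9*((-6*2*8*6/(66 + 2*8*6)))) = 31603/18697 - 284/(9*((-6*96/(66 + 96)))) = 31603/18697 - 284/(9*((-6*96/162))) = 31603/18697 - 284/(9*((-6*96*1/162))) = 31603/18697 - 284/(9*(-32/9)) = 31603/18697 - 284/9*(-9/32) = 31603/18697 + 71/8 = 1580311/149576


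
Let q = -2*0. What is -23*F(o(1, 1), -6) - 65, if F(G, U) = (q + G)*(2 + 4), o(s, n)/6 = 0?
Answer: -65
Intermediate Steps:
q = 0
o(s, n) = 0 (o(s, n) = 6*0 = 0)
F(G, U) = 6*G (F(G, U) = (0 + G)*(2 + 4) = G*6 = 6*G)
-23*F(o(1, 1), -6) - 65 = -138*0 - 65 = -23*0 - 65 = 0 - 65 = -65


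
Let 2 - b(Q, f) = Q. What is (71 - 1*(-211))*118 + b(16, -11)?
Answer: 33262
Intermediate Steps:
b(Q, f) = 2 - Q
(71 - 1*(-211))*118 + b(16, -11) = (71 - 1*(-211))*118 + (2 - 1*16) = (71 + 211)*118 + (2 - 16) = 282*118 - 14 = 33276 - 14 = 33262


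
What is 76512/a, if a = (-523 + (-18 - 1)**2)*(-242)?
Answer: 6376/3267 ≈ 1.9516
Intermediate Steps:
a = 39204 (a = (-523 + (-19)**2)*(-242) = (-523 + 361)*(-242) = -162*(-242) = 39204)
76512/a = 76512/39204 = 76512*(1/39204) = 6376/3267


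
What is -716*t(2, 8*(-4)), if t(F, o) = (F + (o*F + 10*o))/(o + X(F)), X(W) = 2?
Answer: -136756/15 ≈ -9117.1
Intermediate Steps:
t(F, o) = (F + 10*o + F*o)/(2 + o) (t(F, o) = (F + (o*F + 10*o))/(o + 2) = (F + (F*o + 10*o))/(2 + o) = (F + (10*o + F*o))/(2 + o) = (F + 10*o + F*o)/(2 + o))
-716*t(2, 8*(-4)) = -716*(2 + 10*(8*(-4)) + 2*(8*(-4)))/(2 + 8*(-4)) = -716*(2 + 10*(-32) + 2*(-32))/(2 - 32) = -716*(2 - 320 - 64)/(-30) = -(-358)*(-382)/15 = -716*191/15 = -136756/15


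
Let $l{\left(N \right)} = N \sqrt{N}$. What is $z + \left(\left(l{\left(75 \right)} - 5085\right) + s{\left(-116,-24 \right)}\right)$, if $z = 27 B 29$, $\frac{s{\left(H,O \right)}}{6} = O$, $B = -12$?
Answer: $-14625 + 375 \sqrt{3} \approx -13975.0$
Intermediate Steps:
$s{\left(H,O \right)} = 6 O$
$l{\left(N \right)} = N^{\frac{3}{2}}$
$z = -9396$ ($z = 27 \left(-12\right) 29 = \left(-324\right) 29 = -9396$)
$z + \left(\left(l{\left(75 \right)} - 5085\right) + s{\left(-116,-24 \right)}\right) = -9396 + \left(\left(75^{\frac{3}{2}} - 5085\right) + 6 \left(-24\right)\right) = -9396 - \left(5229 - 375 \sqrt{3}\right) = -14625 + 375 \sqrt{3}$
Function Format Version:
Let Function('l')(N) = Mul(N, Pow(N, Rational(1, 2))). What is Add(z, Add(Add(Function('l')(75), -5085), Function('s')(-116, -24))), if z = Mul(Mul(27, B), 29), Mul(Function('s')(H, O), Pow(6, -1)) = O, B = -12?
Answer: Add(-14625, Mul(375, Pow(3, Rational(1, 2)))) ≈ -13975.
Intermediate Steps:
Function('s')(H, O) = Mul(6, O)
Function('l')(N) = Pow(N, Rational(3, 2))
z = -9396 (z = Mul(Mul(27, -12), 29) = Mul(-324, 29) = -9396)
Add(z, Add(Add(Function('l')(75), -5085), Function('s')(-116, -24))) = Add(-9396, Add(Add(Pow(75, Rational(3, 2)), -5085), Mul(6, -24))) = Add(-9396, Add(Add(Mul(375, Pow(3, Rational(1, 2))), -5085), -144)) = Add(-9396, Add(Add(-5085, Mul(375, Pow(3, Rational(1, 2)))), -144)) = Add(-9396, Add(-5229, Mul(375, Pow(3, Rational(1, 2))))) = Add(-14625, Mul(375, Pow(3, Rational(1, 2))))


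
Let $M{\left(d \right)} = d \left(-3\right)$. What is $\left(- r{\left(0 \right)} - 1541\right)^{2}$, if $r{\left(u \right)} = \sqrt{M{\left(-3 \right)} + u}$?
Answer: $2383936$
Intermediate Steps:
$M{\left(d \right)} = - 3 d$
$r{\left(u \right)} = \sqrt{9 + u}$ ($r{\left(u \right)} = \sqrt{\left(-3\right) \left(-3\right) + u} = \sqrt{9 + u}$)
$\left(- r{\left(0 \right)} - 1541\right)^{2} = \left(- \sqrt{9 + 0} - 1541\right)^{2} = \left(- \sqrt{9} - 1541\right)^{2} = \left(\left(-1\right) 3 - 1541\right)^{2} = \left(-3 - 1541\right)^{2} = \left(-1544\right)^{2} = 2383936$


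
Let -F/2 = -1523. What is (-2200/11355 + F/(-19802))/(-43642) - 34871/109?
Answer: -34218835875087265/106961463773238 ≈ -319.92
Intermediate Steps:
F = 3046 (F = -2*(-1523) = 3046)
(-2200/11355 + F/(-19802))/(-43642) - 34871/109 = (-2200/11355 + 3046/(-19802))/(-43642) - 34871/109 = (-2200*1/11355 + 3046*(-1/19802))*(-1/43642) - 34871*1/109 = (-440/2271 - 1523/9901)*(-1/43642) - 34871/109 = -7815173/22485171*(-1/43642) - 34871/109 = 7815173/981297832782 - 34871/109 = -34218835875087265/106961463773238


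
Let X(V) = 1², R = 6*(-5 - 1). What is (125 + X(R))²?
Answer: 15876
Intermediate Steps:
R = -36 (R = 6*(-6) = -36)
X(V) = 1
(125 + X(R))² = (125 + 1)² = 126² = 15876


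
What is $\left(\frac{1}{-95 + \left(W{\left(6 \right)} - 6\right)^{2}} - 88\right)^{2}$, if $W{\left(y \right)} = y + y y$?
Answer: $\frac{11169741969}{1442401} \approx 7743.9$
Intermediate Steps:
$W{\left(y \right)} = y + y^{2}$
$\left(\frac{1}{-95 + \left(W{\left(6 \right)} - 6\right)^{2}} - 88\right)^{2} = \left(\frac{1}{-95 + \left(6 \left(1 + 6\right) - 6\right)^{2}} - 88\right)^{2} = \left(\frac{1}{-95 + \left(6 \cdot 7 - 6\right)^{2}} - 88\right)^{2} = \left(\frac{1}{-95 + \left(42 - 6\right)^{2}} - 88\right)^{2} = \left(\frac{1}{-95 + 36^{2}} - 88\right)^{2} = \left(\frac{1}{-95 + 1296} - 88\right)^{2} = \left(\frac{1}{1201} - 88\right)^{2} = \left(- \frac{105687}{1201}\right)^{2} = \frac{11169741969}{1442401}$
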